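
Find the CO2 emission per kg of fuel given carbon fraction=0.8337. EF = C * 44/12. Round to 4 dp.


EF = C_frac * (M_CO2 / M_C)
EF = 0.8337 * (44/12)
EF = 0.8337 * 3.666667 = 3.0569 kg_CO2/kg_fuel


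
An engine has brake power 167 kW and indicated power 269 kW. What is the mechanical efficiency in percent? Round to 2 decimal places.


eta_mech = (BP / IP) * 100
Ratio = 167 / 269 = 0.6208
eta_mech = 0.6208 * 100 = 62.08%


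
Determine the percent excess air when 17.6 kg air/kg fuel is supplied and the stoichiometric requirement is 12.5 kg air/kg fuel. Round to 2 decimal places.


Excess air = actual - stoichiometric = 17.6 - 12.5 = 5.10 kg/kg fuel
Excess air % = (excess / stoich) * 100 = (5.10 / 12.5) * 100 = 40.80%


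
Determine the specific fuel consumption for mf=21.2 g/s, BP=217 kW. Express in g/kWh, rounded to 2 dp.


SFC = (mf / BP) * 3600
Rate = 21.2 / 217 = 0.097696 g/(s*kW)
SFC = 0.097696 * 3600 = 351.71 g/kWh


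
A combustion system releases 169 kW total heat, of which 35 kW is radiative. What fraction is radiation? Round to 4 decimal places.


f_rad = Q_rad / Q_total
f_rad = 35 / 169 = 0.2071


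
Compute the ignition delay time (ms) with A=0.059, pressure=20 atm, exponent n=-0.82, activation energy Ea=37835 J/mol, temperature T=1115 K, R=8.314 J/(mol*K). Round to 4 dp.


tau = A * P^n * exp(Ea/(R*T))
P^n = 20^(-0.82) = 0.08573446
Ea/(R*T) = 37835/(8.314*1115) = 4.081397
exp(Ea/(R*T)) = 59.228159
tau = 0.059 * 0.08573446 * 59.228159 = 0.2996 ms


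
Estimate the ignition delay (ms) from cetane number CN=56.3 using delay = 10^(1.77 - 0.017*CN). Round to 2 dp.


delay = 10^(1.77 - 0.017*CN)
Exponent = 1.77 - 0.017*56.3 = 0.8129
delay = 10^0.8129 = 6.50 ms


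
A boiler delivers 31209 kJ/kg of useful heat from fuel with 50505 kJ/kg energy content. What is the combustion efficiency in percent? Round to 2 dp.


Efficiency = (Q_useful / Q_fuel) * 100
Efficiency = (31209 / 50505) * 100
Efficiency = 0.6179 * 100 = 61.79%


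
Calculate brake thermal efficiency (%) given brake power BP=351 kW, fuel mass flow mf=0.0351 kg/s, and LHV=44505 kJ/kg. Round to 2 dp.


eta_BTE = (BP / (mf * LHV)) * 100
Denominator = 0.0351 * 44505 = 1562.1255 kW
eta_BTE = (351 / 1562.1255) * 100 = 22.47%


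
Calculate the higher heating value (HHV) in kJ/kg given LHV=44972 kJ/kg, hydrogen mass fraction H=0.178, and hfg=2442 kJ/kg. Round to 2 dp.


HHV = LHV + hfg * 9 * H
Water addition = 2442 * 9 * 0.178 = 3912.084 kJ/kg
HHV = 44972 + 3912.084 = 48884.08 kJ/kg


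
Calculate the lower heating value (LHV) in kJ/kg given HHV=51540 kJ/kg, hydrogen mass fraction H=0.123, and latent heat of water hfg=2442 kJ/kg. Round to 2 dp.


LHV = HHV - hfg * 9 * H
Water correction = 2442 * 9 * 0.123 = 2703.294 kJ/kg
LHV = 51540 - 2703.294 = 48836.71 kJ/kg


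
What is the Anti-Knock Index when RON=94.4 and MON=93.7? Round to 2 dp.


AKI = (RON + MON) / 2
AKI = (94.4 + 93.7) / 2
AKI = 188.1 / 2 = 94.05


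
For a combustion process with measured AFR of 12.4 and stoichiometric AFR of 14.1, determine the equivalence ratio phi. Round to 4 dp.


phi = AFR_stoich / AFR_actual
phi = 14.1 / 12.4 = 1.1371


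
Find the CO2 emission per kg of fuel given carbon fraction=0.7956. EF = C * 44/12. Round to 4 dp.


EF = C_frac * (M_CO2 / M_C)
EF = 0.7956 * (44/12)
EF = 0.7956 * 3.666667 = 2.9172 kg_CO2/kg_fuel


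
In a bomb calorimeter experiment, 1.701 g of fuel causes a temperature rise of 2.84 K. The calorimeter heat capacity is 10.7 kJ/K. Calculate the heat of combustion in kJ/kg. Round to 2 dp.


Hc = C_cal * delta_T / m_fuel
Q_released = 10.7 * 2.84 = 30.3880 kJ
m_fuel = 1.701 g = 1.701/1000 kg = 0.001701 kg
Hc = 30.3880 / 0.001701 = 17864.79 kJ/kg


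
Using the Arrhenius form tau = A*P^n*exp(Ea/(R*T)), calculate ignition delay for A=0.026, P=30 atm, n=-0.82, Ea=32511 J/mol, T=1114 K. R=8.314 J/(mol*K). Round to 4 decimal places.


tau = A * P^n * exp(Ea/(R*T))
P^n = 30^(-0.82) = 0.06148378
Ea/(R*T) = 32511/(8.314*1114) = 3.510226
exp(Ea/(R*T)) = 33.455838
tau = 0.026 * 0.06148378 * 33.455838 = 0.0535 ms


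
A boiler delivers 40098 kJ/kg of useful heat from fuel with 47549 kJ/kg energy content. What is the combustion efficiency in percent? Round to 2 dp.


Efficiency = (Q_useful / Q_fuel) * 100
Efficiency = (40098 / 47549) * 100
Efficiency = 0.8433 * 100 = 84.33%


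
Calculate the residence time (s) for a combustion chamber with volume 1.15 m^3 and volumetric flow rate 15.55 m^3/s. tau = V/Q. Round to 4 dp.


tau = V / Q_flow
tau = 1.15 / 15.55 = 0.0740 s


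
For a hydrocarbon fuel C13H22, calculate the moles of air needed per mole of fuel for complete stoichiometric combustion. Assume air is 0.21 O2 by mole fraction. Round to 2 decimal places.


Balanced combustion: C13H22 + 18.5 O2 -> 13 CO2 + 11 H2O
O2 needed = C + H/4 = 13 + 22/4 = 18.50 moles
Air moles = O2 / 0.21 = 18.50 / 0.21 = 88.10 moles air


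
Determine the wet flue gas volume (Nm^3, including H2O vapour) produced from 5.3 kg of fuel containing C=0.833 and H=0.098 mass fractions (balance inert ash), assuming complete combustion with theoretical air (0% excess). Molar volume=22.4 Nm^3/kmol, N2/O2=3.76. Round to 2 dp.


Per kg fuel: CO2 = (C/12 kmol)*22.4 = (0.833/12)*22.4 = 1.55493 Nm^3
Per kg fuel: H2O = (H/2 kmol)*22.4 = (0.098/2)*22.4 = 1.09760 Nm^3
O2 needed per kg fuel = C/12 + H/4 = 0.833/12 + 0.098/4 = 0.09391667 kmol
Per kg fuel: N2 = O2*3.76*22.4 = 0.09391667*3.76*22.4 = 7.91004 Nm^3
Total per kg = 1.55493 + 1.09760 + 7.91004 = 10.56257 Nm^3
Total = 10.56257 * 5.3 = 55.98 Nm^3


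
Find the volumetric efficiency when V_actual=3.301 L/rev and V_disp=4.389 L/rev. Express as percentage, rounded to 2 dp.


eta_v = (V_actual / V_disp) * 100
Ratio = 3.301 / 4.389 = 0.7521
eta_v = 0.7521 * 100 = 75.21%


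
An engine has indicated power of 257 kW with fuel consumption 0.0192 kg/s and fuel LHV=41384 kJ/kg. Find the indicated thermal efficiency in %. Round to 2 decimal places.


eta_ith = (IP / (mf * LHV)) * 100
Denominator = 0.0192 * 41384 = 794.5728 kW
eta_ith = (257 / 794.5728) * 100 = 32.34%


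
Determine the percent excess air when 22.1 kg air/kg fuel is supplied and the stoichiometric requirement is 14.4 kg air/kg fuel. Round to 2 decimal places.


Excess air = actual - stoichiometric = 22.1 - 14.4 = 7.70 kg/kg fuel
Excess air % = (excess / stoich) * 100 = (7.70 / 14.4) * 100 = 53.47%


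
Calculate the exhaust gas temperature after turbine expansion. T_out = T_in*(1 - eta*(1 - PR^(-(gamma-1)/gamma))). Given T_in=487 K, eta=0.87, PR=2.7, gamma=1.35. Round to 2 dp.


T_out = T_in * (1 - eta * (1 - PR^(-(gamma-1)/gamma)))
Exponent = -(1.35-1)/1.35 = -0.25925926
PR^exp = 2.7^(-0.25925926) = 0.77297411
Factor = 1 - 0.87*(1 - 0.77297411) = 0.80248748
T_out = 487 * 0.80248748 = 390.81 K


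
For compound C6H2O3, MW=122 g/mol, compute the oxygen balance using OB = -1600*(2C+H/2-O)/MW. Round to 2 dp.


OB = -1600 * (2C + H/2 - O) / MW
Inner = 2*6 + 2/2 - 3 = 10.00
OB = -1600 * 10.00 / 122 = -131.15%


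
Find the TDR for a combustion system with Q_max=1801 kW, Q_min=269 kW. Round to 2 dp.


TDR = Q_max / Q_min
TDR = 1801 / 269 = 6.70


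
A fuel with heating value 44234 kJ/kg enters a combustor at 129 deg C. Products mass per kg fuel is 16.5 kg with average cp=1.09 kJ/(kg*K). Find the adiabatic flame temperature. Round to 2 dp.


T_ad = T_in + Hc / (m_p * cp)
Denominator = 16.5 * 1.09 = 17.9850
Temperature rise = 44234 / 17.9850 = 2459.49 K
T_ad = 129 + 2459.49 = 2588.49 deg C


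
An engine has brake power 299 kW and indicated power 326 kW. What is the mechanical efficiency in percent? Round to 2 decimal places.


eta_mech = (BP / IP) * 100
Ratio = 299 / 326 = 0.9172
eta_mech = 0.9172 * 100 = 91.72%


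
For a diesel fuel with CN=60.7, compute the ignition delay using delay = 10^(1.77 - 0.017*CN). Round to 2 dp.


delay = 10^(1.77 - 0.017*CN)
Exponent = 1.77 - 0.017*60.7 = 0.7381
delay = 10^0.7381 = 5.47 ms


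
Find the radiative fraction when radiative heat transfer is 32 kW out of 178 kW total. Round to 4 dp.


f_rad = Q_rad / Q_total
f_rad = 32 / 178 = 0.1798


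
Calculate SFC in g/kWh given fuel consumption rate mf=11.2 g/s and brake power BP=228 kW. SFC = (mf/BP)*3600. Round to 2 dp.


SFC = (mf / BP) * 3600
Rate = 11.2 / 228 = 0.049123 g/(s*kW)
SFC = 0.049123 * 3600 = 176.84 g/kWh


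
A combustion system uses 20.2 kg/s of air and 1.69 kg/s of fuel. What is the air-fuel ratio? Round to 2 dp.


AFR = m_air / m_fuel
AFR = 20.2 / 1.69 = 11.95


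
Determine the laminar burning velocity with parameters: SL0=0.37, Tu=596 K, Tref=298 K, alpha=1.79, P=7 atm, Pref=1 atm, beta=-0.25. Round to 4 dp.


SL = SL0 * (Tu/Tref)^alpha * (P/Pref)^beta
T ratio = 596/298 = 2.00000000
(T ratio)^alpha = 2.00000000^1.79 = 3.458149
(P/Pref)^beta = 7^(-0.25) = 0.614788
SL = 0.37 * 3.458149 * 0.614788 = 0.7866 m/s


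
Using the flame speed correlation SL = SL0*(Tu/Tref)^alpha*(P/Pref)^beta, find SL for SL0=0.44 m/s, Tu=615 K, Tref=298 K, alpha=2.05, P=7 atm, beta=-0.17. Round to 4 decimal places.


SL = SL0 * (Tu/Tref)^alpha * (P/Pref)^beta
T ratio = 615/298 = 2.06375839
(T ratio)^alpha = 2.06375839^2.05 = 4.416219
(P/Pref)^beta = 7^(-0.17) = 0.718345
SL = 0.44 * 4.416219 * 0.718345 = 1.3958 m/s


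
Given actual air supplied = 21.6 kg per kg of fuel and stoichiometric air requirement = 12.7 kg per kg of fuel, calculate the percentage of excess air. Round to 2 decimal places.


Excess air = actual - stoichiometric = 21.6 - 12.7 = 8.90 kg/kg fuel
Excess air % = (excess / stoich) * 100 = (8.90 / 12.7) * 100 = 70.08%


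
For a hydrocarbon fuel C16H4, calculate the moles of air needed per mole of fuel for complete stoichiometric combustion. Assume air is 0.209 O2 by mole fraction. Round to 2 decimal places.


Balanced combustion: C16H4 + 17 O2 -> 16 CO2 + 2 H2O
O2 needed = C + H/4 = 16 + 4/4 = 17.00 moles
Air moles = O2 / 0.209 = 17.00 / 0.209 = 81.34 moles air


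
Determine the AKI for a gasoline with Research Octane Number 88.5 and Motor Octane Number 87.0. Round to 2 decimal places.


AKI = (RON + MON) / 2
AKI = (88.5 + 87.0) / 2
AKI = 175.5 / 2 = 87.75


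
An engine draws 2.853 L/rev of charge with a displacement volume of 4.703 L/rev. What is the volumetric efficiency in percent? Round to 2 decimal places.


eta_v = (V_actual / V_disp) * 100
Ratio = 2.853 / 4.703 = 0.6066
eta_v = 0.6066 * 100 = 60.66%


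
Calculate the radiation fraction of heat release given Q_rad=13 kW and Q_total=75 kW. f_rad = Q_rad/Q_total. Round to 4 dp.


f_rad = Q_rad / Q_total
f_rad = 13 / 75 = 0.1733


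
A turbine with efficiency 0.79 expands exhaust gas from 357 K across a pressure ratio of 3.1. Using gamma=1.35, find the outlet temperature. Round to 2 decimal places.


T_out = T_in * (1 - eta * (1 - PR^(-(gamma-1)/gamma)))
Exponent = -(1.35-1)/1.35 = -0.25925926
PR^exp = 3.1^(-0.25925926) = 0.74577862
Factor = 1 - 0.79*(1 - 0.74577862) = 0.79916511
T_out = 357 * 0.79916511 = 285.30 K


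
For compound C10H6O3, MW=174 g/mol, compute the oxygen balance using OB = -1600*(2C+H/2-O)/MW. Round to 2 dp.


OB = -1600 * (2C + H/2 - O) / MW
Inner = 2*10 + 6/2 - 3 = 20.00
OB = -1600 * 20.00 / 174 = -183.91%


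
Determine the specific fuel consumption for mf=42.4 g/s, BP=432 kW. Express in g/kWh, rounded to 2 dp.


SFC = (mf / BP) * 3600
Rate = 42.4 / 432 = 0.098148 g/(s*kW)
SFC = 0.098148 * 3600 = 353.33 g/kWh


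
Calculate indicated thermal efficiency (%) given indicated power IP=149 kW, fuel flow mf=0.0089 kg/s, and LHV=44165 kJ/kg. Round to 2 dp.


eta_ith = (IP / (mf * LHV)) * 100
Denominator = 0.0089 * 44165 = 393.0685 kW
eta_ith = (149 / 393.0685) * 100 = 37.91%


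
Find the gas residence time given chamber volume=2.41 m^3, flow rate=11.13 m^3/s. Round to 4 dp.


tau = V / Q_flow
tau = 2.41 / 11.13 = 0.2165 s


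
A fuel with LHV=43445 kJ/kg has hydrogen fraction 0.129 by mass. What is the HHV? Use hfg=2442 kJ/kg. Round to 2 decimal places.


HHV = LHV + hfg * 9 * H
Water addition = 2442 * 9 * 0.129 = 2835.162 kJ/kg
HHV = 43445 + 2835.162 = 46280.16 kJ/kg


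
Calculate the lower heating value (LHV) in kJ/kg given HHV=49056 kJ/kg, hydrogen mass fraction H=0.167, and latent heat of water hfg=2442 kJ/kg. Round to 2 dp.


LHV = HHV - hfg * 9 * H
Water correction = 2442 * 9 * 0.167 = 3670.326 kJ/kg
LHV = 49056 - 3670.326 = 45385.67 kJ/kg


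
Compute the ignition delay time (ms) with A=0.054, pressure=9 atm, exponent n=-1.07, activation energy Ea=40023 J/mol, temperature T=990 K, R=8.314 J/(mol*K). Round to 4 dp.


tau = A * P^n * exp(Ea/(R*T))
P^n = 9^(-1.07) = 0.09527095
Ea/(R*T) = 40023/(8.314*990) = 4.862554
exp(Ea/(R*T)) = 129.354132
tau = 0.054 * 0.09527095 * 129.354132 = 0.6655 ms


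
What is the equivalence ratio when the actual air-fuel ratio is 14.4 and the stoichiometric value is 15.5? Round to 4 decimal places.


phi = AFR_stoich / AFR_actual
phi = 15.5 / 14.4 = 1.0764


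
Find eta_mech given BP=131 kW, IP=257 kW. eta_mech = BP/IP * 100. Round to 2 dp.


eta_mech = (BP / IP) * 100
Ratio = 131 / 257 = 0.5097
eta_mech = 0.5097 * 100 = 50.97%


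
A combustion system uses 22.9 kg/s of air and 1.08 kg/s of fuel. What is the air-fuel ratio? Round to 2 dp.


AFR = m_air / m_fuel
AFR = 22.9 / 1.08 = 21.20


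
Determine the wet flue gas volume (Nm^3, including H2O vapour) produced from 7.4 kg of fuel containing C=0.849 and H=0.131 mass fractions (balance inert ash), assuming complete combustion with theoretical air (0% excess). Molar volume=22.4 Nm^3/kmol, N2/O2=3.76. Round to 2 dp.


Per kg fuel: CO2 = (C/12 kmol)*22.4 = (0.849/12)*22.4 = 1.58480 Nm^3
Per kg fuel: H2O = (H/2 kmol)*22.4 = (0.131/2)*22.4 = 1.46720 Nm^3
O2 needed per kg fuel = C/12 + H/4 = 0.849/12 + 0.131/4 = 0.10350000 kmol
Per kg fuel: N2 = O2*3.76*22.4 = 0.10350000*3.76*22.4 = 8.71718 Nm^3
Total per kg = 1.58480 + 1.46720 + 8.71718 = 11.76918 Nm^3
Total = 11.76918 * 7.4 = 87.09 Nm^3


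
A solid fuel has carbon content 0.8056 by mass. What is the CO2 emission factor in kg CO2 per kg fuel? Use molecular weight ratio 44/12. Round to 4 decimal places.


EF = C_frac * (M_CO2 / M_C)
EF = 0.8056 * (44/12)
EF = 0.8056 * 3.666667 = 2.9539 kg_CO2/kg_fuel


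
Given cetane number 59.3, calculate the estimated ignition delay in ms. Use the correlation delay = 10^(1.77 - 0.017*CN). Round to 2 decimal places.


delay = 10^(1.77 - 0.017*CN)
Exponent = 1.77 - 0.017*59.3 = 0.7619
delay = 10^0.7619 = 5.78 ms


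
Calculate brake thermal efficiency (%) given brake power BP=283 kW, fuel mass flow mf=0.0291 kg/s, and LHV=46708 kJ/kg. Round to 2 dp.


eta_BTE = (BP / (mf * LHV)) * 100
Denominator = 0.0291 * 46708 = 1359.2028 kW
eta_BTE = (283 / 1359.2028) * 100 = 20.82%


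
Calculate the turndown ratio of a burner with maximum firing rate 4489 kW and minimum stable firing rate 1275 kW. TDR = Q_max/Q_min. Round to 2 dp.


TDR = Q_max / Q_min
TDR = 4489 / 1275 = 3.52


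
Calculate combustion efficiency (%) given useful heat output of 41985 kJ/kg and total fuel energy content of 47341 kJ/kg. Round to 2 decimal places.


Efficiency = (Q_useful / Q_fuel) * 100
Efficiency = (41985 / 47341) * 100
Efficiency = 0.8869 * 100 = 88.69%


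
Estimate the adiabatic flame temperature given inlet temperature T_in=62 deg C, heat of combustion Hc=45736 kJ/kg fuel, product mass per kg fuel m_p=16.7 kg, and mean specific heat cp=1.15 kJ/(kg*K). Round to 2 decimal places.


T_ad = T_in + Hc / (m_p * cp)
Denominator = 16.7 * 1.15 = 19.2050
Temperature rise = 45736 / 19.2050 = 2381.46 K
T_ad = 62 + 2381.46 = 2443.46 deg C


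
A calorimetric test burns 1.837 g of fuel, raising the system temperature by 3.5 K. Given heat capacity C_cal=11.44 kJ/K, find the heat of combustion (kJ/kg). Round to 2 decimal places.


Hc = C_cal * delta_T / m_fuel
Q_released = 11.44 * 3.5 = 40.0400 kJ
m_fuel = 1.837 g = 1.837/1000 kg = 0.001837 kg
Hc = 40.0400 / 0.001837 = 21796.41 kJ/kg


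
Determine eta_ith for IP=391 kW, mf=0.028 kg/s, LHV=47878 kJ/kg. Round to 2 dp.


eta_ith = (IP / (mf * LHV)) * 100
Denominator = 0.028 * 47878 = 1340.5840 kW
eta_ith = (391 / 1340.5840) * 100 = 29.17%


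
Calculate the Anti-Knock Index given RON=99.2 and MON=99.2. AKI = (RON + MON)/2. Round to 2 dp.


AKI = (RON + MON) / 2
AKI = (99.2 + 99.2) / 2
AKI = 198.4 / 2 = 99.20


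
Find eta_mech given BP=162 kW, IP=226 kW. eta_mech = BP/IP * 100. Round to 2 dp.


eta_mech = (BP / IP) * 100
Ratio = 162 / 226 = 0.7168
eta_mech = 0.7168 * 100 = 71.68%


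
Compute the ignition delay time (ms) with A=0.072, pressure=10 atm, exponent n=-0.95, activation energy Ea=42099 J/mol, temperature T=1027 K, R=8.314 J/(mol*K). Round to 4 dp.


tau = A * P^n * exp(Ea/(R*T))
P^n = 10^(-0.95) = 0.11220185
Ea/(R*T) = 42099/(8.314*1027) = 4.930504
exp(Ea/(R*T)) = 138.449274
tau = 0.072 * 0.11220185 * 138.449274 = 1.1185 ms


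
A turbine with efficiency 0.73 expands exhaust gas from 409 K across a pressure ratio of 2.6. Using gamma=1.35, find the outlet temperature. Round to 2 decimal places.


T_out = T_in * (1 - eta * (1 - PR^(-(gamma-1)/gamma)))
Exponent = -(1.35-1)/1.35 = -0.25925926
PR^exp = 2.6^(-0.25925926) = 0.78057442
Factor = 1 - 0.73*(1 - 0.78057442) = 0.83981933
T_out = 409 * 0.83981933 = 343.49 K


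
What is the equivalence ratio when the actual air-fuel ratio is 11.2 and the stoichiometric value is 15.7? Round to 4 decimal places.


phi = AFR_stoich / AFR_actual
phi = 15.7 / 11.2 = 1.4018


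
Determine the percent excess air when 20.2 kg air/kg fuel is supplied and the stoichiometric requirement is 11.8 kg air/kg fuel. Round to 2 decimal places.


Excess air = actual - stoichiometric = 20.2 - 11.8 = 8.40 kg/kg fuel
Excess air % = (excess / stoich) * 100 = (8.40 / 11.8) * 100 = 71.19%


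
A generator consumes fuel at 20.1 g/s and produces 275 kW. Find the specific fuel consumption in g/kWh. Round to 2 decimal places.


SFC = (mf / BP) * 3600
Rate = 20.1 / 275 = 0.073091 g/(s*kW)
SFC = 0.073091 * 3600 = 263.13 g/kWh


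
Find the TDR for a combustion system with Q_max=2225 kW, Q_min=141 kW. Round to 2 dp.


TDR = Q_max / Q_min
TDR = 2225 / 141 = 15.78


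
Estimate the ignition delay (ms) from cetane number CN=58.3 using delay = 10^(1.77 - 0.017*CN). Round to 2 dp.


delay = 10^(1.77 - 0.017*CN)
Exponent = 1.77 - 0.017*58.3 = 0.7789
delay = 10^0.7789 = 6.01 ms


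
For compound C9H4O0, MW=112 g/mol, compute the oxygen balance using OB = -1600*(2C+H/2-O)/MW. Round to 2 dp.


OB = -1600 * (2C + H/2 - O) / MW
Inner = 2*9 + 4/2 - 0 = 20.00
OB = -1600 * 20.00 / 112 = -285.71%


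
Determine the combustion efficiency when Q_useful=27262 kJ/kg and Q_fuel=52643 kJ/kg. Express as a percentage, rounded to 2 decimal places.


Efficiency = (Q_useful / Q_fuel) * 100
Efficiency = (27262 / 52643) * 100
Efficiency = 0.5179 * 100 = 51.79%


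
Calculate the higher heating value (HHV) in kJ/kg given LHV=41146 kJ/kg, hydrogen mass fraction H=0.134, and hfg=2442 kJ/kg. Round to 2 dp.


HHV = LHV + hfg * 9 * H
Water addition = 2442 * 9 * 0.134 = 2945.052 kJ/kg
HHV = 41146 + 2945.052 = 44091.05 kJ/kg


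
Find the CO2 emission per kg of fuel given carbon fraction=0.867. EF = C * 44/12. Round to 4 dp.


EF = C_frac * (M_CO2 / M_C)
EF = 0.867 * (44/12)
EF = 0.867 * 3.666667 = 3.1790 kg_CO2/kg_fuel


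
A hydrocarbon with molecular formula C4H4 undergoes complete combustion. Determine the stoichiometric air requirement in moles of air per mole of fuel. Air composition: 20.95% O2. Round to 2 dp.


Balanced combustion: C4H4 + 5 O2 -> 4 CO2 + 2 H2O
O2 needed = C + H/4 = 4 + 4/4 = 5.00 moles
Air moles = O2 / 0.2095 = 5.00 / 0.2095 = 23.87 moles air


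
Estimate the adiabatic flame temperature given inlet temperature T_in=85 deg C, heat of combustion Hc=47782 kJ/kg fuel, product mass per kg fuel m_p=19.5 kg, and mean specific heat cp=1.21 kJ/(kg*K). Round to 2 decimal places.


T_ad = T_in + Hc / (m_p * cp)
Denominator = 19.5 * 1.21 = 23.5950
Temperature rise = 47782 / 23.5950 = 2025.09 K
T_ad = 85 + 2025.09 = 2110.09 deg C


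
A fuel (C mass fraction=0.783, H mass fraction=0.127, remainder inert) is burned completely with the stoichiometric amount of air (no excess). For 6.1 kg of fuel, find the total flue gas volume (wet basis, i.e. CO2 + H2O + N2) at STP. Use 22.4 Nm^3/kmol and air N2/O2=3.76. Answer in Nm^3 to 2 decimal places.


Per kg fuel: CO2 = (C/12 kmol)*22.4 = (0.783/12)*22.4 = 1.46160 Nm^3
Per kg fuel: H2O = (H/2 kmol)*22.4 = (0.127/2)*22.4 = 1.42240 Nm^3
O2 needed per kg fuel = C/12 + H/4 = 0.783/12 + 0.127/4 = 0.09700000 kmol
Per kg fuel: N2 = O2*3.76*22.4 = 0.09700000*3.76*22.4 = 8.16973 Nm^3
Total per kg = 1.46160 + 1.42240 + 8.16973 = 11.05373 Nm^3
Total = 11.05373 * 6.1 = 67.43 Nm^3


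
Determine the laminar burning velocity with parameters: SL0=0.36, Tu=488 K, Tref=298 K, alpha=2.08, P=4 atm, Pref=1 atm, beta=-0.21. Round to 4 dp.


SL = SL0 * (Tu/Tref)^alpha * (P/Pref)^beta
T ratio = 488/298 = 1.63758389
(T ratio)^alpha = 1.63758389^2.08 = 2.789609
(P/Pref)^beta = 4^(-0.21) = 0.747425
SL = 0.36 * 2.789609 * 0.747425 = 0.7506 m/s


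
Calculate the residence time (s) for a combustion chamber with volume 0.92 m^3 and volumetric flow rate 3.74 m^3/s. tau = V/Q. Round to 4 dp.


tau = V / Q_flow
tau = 0.92 / 3.74 = 0.2460 s


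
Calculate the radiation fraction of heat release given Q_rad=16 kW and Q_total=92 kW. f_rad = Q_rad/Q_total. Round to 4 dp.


f_rad = Q_rad / Q_total
f_rad = 16 / 92 = 0.1739


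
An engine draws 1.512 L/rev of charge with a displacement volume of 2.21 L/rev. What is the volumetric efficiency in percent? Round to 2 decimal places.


eta_v = (V_actual / V_disp) * 100
Ratio = 1.512 / 2.21 = 0.6842
eta_v = 0.6842 * 100 = 68.42%


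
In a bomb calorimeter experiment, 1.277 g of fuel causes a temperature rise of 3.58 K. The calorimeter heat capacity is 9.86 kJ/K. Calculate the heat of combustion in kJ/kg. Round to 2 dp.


Hc = C_cal * delta_T / m_fuel
Q_released = 9.86 * 3.58 = 35.2988 kJ
m_fuel = 1.277 g = 1.277/1000 kg = 0.001277 kg
Hc = 35.2988 / 0.001277 = 27641.97 kJ/kg


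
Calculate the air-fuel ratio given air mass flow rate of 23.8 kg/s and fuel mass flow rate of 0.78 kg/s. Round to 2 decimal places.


AFR = m_air / m_fuel
AFR = 23.8 / 0.78 = 30.51


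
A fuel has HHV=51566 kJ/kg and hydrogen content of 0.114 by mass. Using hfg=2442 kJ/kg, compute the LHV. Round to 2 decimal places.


LHV = HHV - hfg * 9 * H
Water correction = 2442 * 9 * 0.114 = 2505.492 kJ/kg
LHV = 51566 - 2505.492 = 49060.51 kJ/kg


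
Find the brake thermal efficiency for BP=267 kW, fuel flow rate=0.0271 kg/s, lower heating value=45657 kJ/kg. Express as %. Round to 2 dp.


eta_BTE = (BP / (mf * LHV)) * 100
Denominator = 0.0271 * 45657 = 1237.3047 kW
eta_BTE = (267 / 1237.3047) * 100 = 21.58%


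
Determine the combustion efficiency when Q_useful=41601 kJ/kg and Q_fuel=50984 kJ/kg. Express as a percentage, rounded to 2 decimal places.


Efficiency = (Q_useful / Q_fuel) * 100
Efficiency = (41601 / 50984) * 100
Efficiency = 0.8160 * 100 = 81.60%


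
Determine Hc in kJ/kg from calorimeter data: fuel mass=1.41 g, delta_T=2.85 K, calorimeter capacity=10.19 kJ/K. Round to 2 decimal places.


Hc = C_cal * delta_T / m_fuel
Q_released = 10.19 * 2.85 = 29.0415 kJ
m_fuel = 1.41 g = 1.41/1000 kg = 0.001410 kg
Hc = 29.0415 / 0.001410 = 20596.81 kJ/kg


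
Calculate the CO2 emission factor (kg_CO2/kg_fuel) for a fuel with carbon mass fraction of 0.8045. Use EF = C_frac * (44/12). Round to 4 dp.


EF = C_frac * (M_CO2 / M_C)
EF = 0.8045 * (44/12)
EF = 0.8045 * 3.666667 = 2.9498 kg_CO2/kg_fuel


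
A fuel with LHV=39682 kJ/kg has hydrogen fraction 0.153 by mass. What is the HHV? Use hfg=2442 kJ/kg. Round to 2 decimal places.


HHV = LHV + hfg * 9 * H
Water addition = 2442 * 9 * 0.153 = 3362.634 kJ/kg
HHV = 39682 + 3362.634 = 43044.63 kJ/kg


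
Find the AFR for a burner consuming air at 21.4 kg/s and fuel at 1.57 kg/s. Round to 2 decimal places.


AFR = m_air / m_fuel
AFR = 21.4 / 1.57 = 13.63


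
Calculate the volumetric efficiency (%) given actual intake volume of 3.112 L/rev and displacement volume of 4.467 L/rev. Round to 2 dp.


eta_v = (V_actual / V_disp) * 100
Ratio = 3.112 / 4.467 = 0.6967
eta_v = 0.6967 * 100 = 69.67%


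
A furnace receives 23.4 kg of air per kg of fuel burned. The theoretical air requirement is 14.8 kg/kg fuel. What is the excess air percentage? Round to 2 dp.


Excess air = actual - stoichiometric = 23.4 - 14.8 = 8.60 kg/kg fuel
Excess air % = (excess / stoich) * 100 = (8.60 / 14.8) * 100 = 58.11%


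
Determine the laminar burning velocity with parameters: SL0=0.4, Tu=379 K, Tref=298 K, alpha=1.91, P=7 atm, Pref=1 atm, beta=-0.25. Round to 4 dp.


SL = SL0 * (Tu/Tref)^alpha * (P/Pref)^beta
T ratio = 379/298 = 1.27181208
(T ratio)^alpha = 1.27181208^1.91 = 1.582879
(P/Pref)^beta = 7^(-0.25) = 0.614788
SL = 0.4 * 1.582879 * 0.614788 = 0.3893 m/s


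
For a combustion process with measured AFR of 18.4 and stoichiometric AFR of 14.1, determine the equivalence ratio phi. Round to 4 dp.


phi = AFR_stoich / AFR_actual
phi = 14.1 / 18.4 = 0.7663


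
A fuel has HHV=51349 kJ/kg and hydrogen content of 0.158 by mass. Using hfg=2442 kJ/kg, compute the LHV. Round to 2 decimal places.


LHV = HHV - hfg * 9 * H
Water correction = 2442 * 9 * 0.158 = 3472.524 kJ/kg
LHV = 51349 - 3472.524 = 47876.48 kJ/kg


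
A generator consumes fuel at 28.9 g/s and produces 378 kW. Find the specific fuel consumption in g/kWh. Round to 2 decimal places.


SFC = (mf / BP) * 3600
Rate = 28.9 / 378 = 0.076455 g/(s*kW)
SFC = 0.076455 * 3600 = 275.24 g/kWh


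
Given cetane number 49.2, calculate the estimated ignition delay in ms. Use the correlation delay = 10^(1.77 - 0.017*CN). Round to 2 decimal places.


delay = 10^(1.77 - 0.017*CN)
Exponent = 1.77 - 0.017*49.2 = 0.9336
delay = 10^0.9336 = 8.58 ms


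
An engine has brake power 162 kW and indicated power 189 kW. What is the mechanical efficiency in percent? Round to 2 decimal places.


eta_mech = (BP / IP) * 100
Ratio = 162 / 189 = 0.8571
eta_mech = 0.8571 * 100 = 85.71%


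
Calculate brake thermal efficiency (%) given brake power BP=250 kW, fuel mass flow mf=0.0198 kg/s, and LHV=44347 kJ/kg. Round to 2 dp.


eta_BTE = (BP / (mf * LHV)) * 100
Denominator = 0.0198 * 44347 = 878.0706 kW
eta_BTE = (250 / 878.0706) * 100 = 28.47%


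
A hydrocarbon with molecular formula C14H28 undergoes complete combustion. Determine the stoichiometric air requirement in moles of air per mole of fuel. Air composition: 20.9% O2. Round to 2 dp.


Balanced combustion: C14H28 + 21 O2 -> 14 CO2 + 14 H2O
O2 needed = C + H/4 = 14 + 28/4 = 21.00 moles
Air moles = O2 / 0.209 = 21.00 / 0.209 = 100.48 moles air


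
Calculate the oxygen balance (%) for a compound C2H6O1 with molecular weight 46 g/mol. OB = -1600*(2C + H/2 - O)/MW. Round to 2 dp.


OB = -1600 * (2C + H/2 - O) / MW
Inner = 2*2 + 6/2 - 1 = 6.00
OB = -1600 * 6.00 / 46 = -208.70%


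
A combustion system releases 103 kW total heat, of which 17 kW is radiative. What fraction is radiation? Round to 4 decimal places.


f_rad = Q_rad / Q_total
f_rad = 17 / 103 = 0.1650


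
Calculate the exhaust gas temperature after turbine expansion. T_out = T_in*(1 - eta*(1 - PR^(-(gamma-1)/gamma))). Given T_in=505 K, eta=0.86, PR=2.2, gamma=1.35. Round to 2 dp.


T_out = T_in * (1 - eta * (1 - PR^(-(gamma-1)/gamma)))
Exponent = -(1.35-1)/1.35 = -0.25925926
PR^exp = 2.2^(-0.25925926) = 0.81512413
Factor = 1 - 0.86*(1 - 0.81512413) = 0.84100675
T_out = 505 * 0.84100675 = 424.71 K


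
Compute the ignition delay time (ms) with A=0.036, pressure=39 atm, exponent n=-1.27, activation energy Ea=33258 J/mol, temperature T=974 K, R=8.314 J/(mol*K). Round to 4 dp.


tau = A * P^n * exp(Ea/(R*T))
P^n = 39^(-1.27) = 0.00953560
Ea/(R*T) = 33258/(8.314*974) = 4.107023
exp(Ea/(R*T)) = 60.765559
tau = 0.036 * 0.00953560 * 60.765559 = 0.0209 ms


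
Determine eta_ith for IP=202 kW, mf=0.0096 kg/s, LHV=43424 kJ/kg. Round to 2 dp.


eta_ith = (IP / (mf * LHV)) * 100
Denominator = 0.0096 * 43424 = 416.8704 kW
eta_ith = (202 / 416.8704) * 100 = 48.46%


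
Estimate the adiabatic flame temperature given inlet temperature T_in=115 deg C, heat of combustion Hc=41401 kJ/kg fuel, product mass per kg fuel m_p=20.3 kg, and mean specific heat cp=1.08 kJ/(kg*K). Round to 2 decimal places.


T_ad = T_in + Hc / (m_p * cp)
Denominator = 20.3 * 1.08 = 21.9240
Temperature rise = 41401 / 21.9240 = 1888.39 K
T_ad = 115 + 1888.39 = 2003.39 deg C


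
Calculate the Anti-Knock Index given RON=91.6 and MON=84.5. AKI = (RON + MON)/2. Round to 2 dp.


AKI = (RON + MON) / 2
AKI = (91.6 + 84.5) / 2
AKI = 176.1 / 2 = 88.05


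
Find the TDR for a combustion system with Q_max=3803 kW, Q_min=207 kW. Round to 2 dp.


TDR = Q_max / Q_min
TDR = 3803 / 207 = 18.37


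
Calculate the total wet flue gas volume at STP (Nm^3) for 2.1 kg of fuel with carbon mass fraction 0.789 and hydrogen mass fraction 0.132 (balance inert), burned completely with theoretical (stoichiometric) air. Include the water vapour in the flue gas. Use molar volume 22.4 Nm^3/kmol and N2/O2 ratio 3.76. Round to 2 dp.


Per kg fuel: CO2 = (C/12 kmol)*22.4 = (0.789/12)*22.4 = 1.47280 Nm^3
Per kg fuel: H2O = (H/2 kmol)*22.4 = (0.132/2)*22.4 = 1.47840 Nm^3
O2 needed per kg fuel = C/12 + H/4 = 0.789/12 + 0.132/4 = 0.09875000 kmol
Per kg fuel: N2 = O2*3.76*22.4 = 0.09875000*3.76*22.4 = 8.31712 Nm^3
Total per kg = 1.47280 + 1.47840 + 8.31712 = 11.26832 Nm^3
Total = 11.26832 * 2.1 = 23.66 Nm^3


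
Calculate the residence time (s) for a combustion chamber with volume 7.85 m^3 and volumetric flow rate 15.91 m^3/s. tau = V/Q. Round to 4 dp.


tau = V / Q_flow
tau = 7.85 / 15.91 = 0.4934 s


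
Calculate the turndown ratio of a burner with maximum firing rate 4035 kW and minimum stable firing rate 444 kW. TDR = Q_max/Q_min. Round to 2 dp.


TDR = Q_max / Q_min
TDR = 4035 / 444 = 9.09


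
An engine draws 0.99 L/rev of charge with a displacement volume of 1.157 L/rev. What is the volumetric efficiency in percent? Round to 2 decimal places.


eta_v = (V_actual / V_disp) * 100
Ratio = 0.99 / 1.157 = 0.8557
eta_v = 0.8557 * 100 = 85.57%


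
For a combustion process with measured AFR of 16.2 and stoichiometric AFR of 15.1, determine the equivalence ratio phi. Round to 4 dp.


phi = AFR_stoich / AFR_actual
phi = 15.1 / 16.2 = 0.9321


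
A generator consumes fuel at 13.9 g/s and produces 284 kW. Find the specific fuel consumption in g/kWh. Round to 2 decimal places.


SFC = (mf / BP) * 3600
Rate = 13.9 / 284 = 0.048944 g/(s*kW)
SFC = 0.048944 * 3600 = 176.20 g/kWh


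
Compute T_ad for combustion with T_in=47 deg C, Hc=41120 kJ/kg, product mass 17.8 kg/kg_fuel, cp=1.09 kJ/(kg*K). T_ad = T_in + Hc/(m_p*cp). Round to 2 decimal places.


T_ad = T_in + Hc / (m_p * cp)
Denominator = 17.8 * 1.09 = 19.4020
Temperature rise = 41120 / 19.4020 = 2119.37 K
T_ad = 47 + 2119.37 = 2166.37 deg C


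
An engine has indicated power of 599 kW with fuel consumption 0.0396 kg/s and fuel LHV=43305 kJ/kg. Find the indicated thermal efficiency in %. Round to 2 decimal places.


eta_ith = (IP / (mf * LHV)) * 100
Denominator = 0.0396 * 43305 = 1714.8780 kW
eta_ith = (599 / 1714.8780) * 100 = 34.93%


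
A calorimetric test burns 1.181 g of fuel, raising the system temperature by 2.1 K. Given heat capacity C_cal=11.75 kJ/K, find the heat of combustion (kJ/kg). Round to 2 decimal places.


Hc = C_cal * delta_T / m_fuel
Q_released = 11.75 * 2.1 = 24.6750 kJ
m_fuel = 1.181 g = 1.181/1000 kg = 0.001181 kg
Hc = 24.6750 / 0.001181 = 20893.31 kJ/kg


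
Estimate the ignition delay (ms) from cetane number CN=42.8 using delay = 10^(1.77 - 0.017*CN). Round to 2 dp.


delay = 10^(1.77 - 0.017*CN)
Exponent = 1.77 - 0.017*42.8 = 1.0424
delay = 10^1.0424 = 11.03 ms


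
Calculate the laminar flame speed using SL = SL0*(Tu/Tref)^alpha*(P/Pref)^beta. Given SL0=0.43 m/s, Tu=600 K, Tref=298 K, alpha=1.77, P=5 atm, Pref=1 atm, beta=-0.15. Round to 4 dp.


SL = SL0 * (Tu/Tref)^alpha * (P/Pref)^beta
T ratio = 600/298 = 2.01342282
(T ratio)^alpha = 2.01342282^1.77 = 3.451159
(P/Pref)^beta = 5^(-0.15) = 0.785515
SL = 0.43 * 3.451159 * 0.785515 = 1.1657 m/s


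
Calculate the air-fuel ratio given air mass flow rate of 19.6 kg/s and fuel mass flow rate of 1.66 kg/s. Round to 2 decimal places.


AFR = m_air / m_fuel
AFR = 19.6 / 1.66 = 11.81


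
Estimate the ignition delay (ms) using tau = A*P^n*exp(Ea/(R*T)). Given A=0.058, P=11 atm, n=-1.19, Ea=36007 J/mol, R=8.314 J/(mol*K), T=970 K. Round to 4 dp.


tau = A * P^n * exp(Ea/(R*T))
P^n = 11^(-1.19) = 0.05764249
Ea/(R*T) = 36007/(8.314*970) = 4.464833
exp(Ea/(R*T)) = 86.906484
tau = 0.058 * 0.05764249 * 86.906484 = 0.2906 ms


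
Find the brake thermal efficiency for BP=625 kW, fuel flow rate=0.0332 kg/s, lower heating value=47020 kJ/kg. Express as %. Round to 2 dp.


eta_BTE = (BP / (mf * LHV)) * 100
Denominator = 0.0332 * 47020 = 1561.0640 kW
eta_BTE = (625 / 1561.0640) * 100 = 40.04%


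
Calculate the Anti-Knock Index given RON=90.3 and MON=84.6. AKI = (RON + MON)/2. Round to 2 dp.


AKI = (RON + MON) / 2
AKI = (90.3 + 84.6) / 2
AKI = 174.9 / 2 = 87.45


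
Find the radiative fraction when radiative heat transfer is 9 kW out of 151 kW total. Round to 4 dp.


f_rad = Q_rad / Q_total
f_rad = 9 / 151 = 0.0596


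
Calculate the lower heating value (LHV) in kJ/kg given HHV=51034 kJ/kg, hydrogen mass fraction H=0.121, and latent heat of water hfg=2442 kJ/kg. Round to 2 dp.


LHV = HHV - hfg * 9 * H
Water correction = 2442 * 9 * 0.121 = 2659.338 kJ/kg
LHV = 51034 - 2659.338 = 48374.66 kJ/kg


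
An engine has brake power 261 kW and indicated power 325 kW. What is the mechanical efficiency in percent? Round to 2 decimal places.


eta_mech = (BP / IP) * 100
Ratio = 261 / 325 = 0.8031
eta_mech = 0.8031 * 100 = 80.31%


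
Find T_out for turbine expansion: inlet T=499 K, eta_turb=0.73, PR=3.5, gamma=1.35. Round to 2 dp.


T_out = T_in * (1 - eta * (1 - PR^(-(gamma-1)/gamma)))
Exponent = -(1.35-1)/1.35 = -0.25925926
PR^exp = 3.5^(-0.25925926) = 0.72267881
Factor = 1 - 0.73*(1 - 0.72267881) = 0.79755553
T_out = 499 * 0.79755553 = 397.98 K


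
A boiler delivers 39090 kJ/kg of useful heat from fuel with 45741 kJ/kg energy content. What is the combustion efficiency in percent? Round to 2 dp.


Efficiency = (Q_useful / Q_fuel) * 100
Efficiency = (39090 / 45741) * 100
Efficiency = 0.8546 * 100 = 85.46%


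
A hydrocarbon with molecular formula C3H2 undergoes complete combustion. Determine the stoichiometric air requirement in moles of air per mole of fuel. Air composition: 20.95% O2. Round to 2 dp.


Balanced combustion: C3H2 + 3.5 O2 -> 3 CO2 + 1 H2O
O2 needed = C + H/4 = 3 + 2/4 = 3.50 moles
Air moles = O2 / 0.2095 = 3.50 / 0.2095 = 16.71 moles air


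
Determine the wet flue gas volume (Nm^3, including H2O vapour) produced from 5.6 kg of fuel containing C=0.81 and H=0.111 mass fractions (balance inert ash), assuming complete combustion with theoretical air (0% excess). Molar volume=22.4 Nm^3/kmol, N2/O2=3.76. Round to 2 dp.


Per kg fuel: CO2 = (C/12 kmol)*22.4 = (0.81/12)*22.4 = 1.51200 Nm^3
Per kg fuel: H2O = (H/2 kmol)*22.4 = (0.111/2)*22.4 = 1.24320 Nm^3
O2 needed per kg fuel = C/12 + H/4 = 0.81/12 + 0.111/4 = 0.09525000 kmol
Per kg fuel: N2 = O2*3.76*22.4 = 0.09525000*3.76*22.4 = 8.02234 Nm^3
Total per kg = 1.51200 + 1.24320 + 8.02234 = 10.77754 Nm^3
Total = 10.77754 * 5.6 = 60.35 Nm^3


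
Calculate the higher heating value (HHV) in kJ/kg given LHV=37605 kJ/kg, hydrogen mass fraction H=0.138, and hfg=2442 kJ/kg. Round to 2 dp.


HHV = LHV + hfg * 9 * H
Water addition = 2442 * 9 * 0.138 = 3032.964 kJ/kg
HHV = 37605 + 3032.964 = 40637.96 kJ/kg


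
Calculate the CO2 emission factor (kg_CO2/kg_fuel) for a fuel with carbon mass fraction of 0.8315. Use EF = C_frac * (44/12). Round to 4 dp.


EF = C_frac * (M_CO2 / M_C)
EF = 0.8315 * (44/12)
EF = 0.8315 * 3.666667 = 3.0488 kg_CO2/kg_fuel


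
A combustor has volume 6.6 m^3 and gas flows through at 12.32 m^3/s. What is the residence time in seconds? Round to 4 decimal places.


tau = V / Q_flow
tau = 6.6 / 12.32 = 0.5357 s


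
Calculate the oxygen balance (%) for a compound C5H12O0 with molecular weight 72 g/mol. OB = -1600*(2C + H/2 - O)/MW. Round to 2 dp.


OB = -1600 * (2C + H/2 - O) / MW
Inner = 2*5 + 12/2 - 0 = 16.00
OB = -1600 * 16.00 / 72 = -355.56%


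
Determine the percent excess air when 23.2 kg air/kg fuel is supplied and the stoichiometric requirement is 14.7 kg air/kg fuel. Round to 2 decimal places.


Excess air = actual - stoichiometric = 23.2 - 14.7 = 8.50 kg/kg fuel
Excess air % = (excess / stoich) * 100 = (8.50 / 14.7) * 100 = 57.82%


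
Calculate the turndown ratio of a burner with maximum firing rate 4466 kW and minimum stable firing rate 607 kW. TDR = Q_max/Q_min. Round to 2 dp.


TDR = Q_max / Q_min
TDR = 4466 / 607 = 7.36


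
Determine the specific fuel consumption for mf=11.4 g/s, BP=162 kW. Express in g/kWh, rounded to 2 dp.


SFC = (mf / BP) * 3600
Rate = 11.4 / 162 = 0.070370 g/(s*kW)
SFC = 0.070370 * 3600 = 253.33 g/kWh


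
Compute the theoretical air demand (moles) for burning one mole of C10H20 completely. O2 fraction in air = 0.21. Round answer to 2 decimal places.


Balanced combustion: C10H20 + 15 O2 -> 10 CO2 + 10 H2O
O2 needed = C + H/4 = 10 + 20/4 = 15.00 moles
Air moles = O2 / 0.21 = 15.00 / 0.21 = 71.43 moles air


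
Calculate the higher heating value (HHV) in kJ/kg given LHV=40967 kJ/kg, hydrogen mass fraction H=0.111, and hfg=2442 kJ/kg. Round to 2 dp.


HHV = LHV + hfg * 9 * H
Water addition = 2442 * 9 * 0.111 = 2439.558 kJ/kg
HHV = 40967 + 2439.558 = 43406.56 kJ/kg


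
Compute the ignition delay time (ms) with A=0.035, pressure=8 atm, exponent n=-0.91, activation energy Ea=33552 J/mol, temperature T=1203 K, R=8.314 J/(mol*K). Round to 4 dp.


tau = A * P^n * exp(Ea/(R*T))
P^n = 8^(-0.91) = 0.15072598
Ea/(R*T) = 33552/(8.314*1203) = 3.354616
exp(Ea/(R*T)) = 28.634596
tau = 0.035 * 0.15072598 * 28.634596 = 0.1511 ms


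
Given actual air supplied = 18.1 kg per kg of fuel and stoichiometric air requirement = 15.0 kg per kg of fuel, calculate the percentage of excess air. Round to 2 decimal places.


Excess air = actual - stoichiometric = 18.1 - 15.0 = 3.10 kg/kg fuel
Excess air % = (excess / stoich) * 100 = (3.10 / 15.0) * 100 = 20.67%


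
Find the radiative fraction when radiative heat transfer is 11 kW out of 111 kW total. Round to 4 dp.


f_rad = Q_rad / Q_total
f_rad = 11 / 111 = 0.0991


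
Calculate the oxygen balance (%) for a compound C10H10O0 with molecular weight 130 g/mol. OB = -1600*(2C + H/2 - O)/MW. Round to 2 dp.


OB = -1600 * (2C + H/2 - O) / MW
Inner = 2*10 + 10/2 - 0 = 25.00
OB = -1600 * 25.00 / 130 = -307.69%


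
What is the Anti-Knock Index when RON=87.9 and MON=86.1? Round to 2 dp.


AKI = (RON + MON) / 2
AKI = (87.9 + 86.1) / 2
AKI = 174.0 / 2 = 87.00


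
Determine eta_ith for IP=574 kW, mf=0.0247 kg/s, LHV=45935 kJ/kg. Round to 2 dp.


eta_ith = (IP / (mf * LHV)) * 100
Denominator = 0.0247 * 45935 = 1134.5945 kW
eta_ith = (574 / 1134.5945) * 100 = 50.59%


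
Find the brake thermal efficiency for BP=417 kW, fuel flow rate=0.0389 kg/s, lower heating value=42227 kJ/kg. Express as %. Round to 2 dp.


eta_BTE = (BP / (mf * LHV)) * 100
Denominator = 0.0389 * 42227 = 1642.6303 kW
eta_BTE = (417 / 1642.6303) * 100 = 25.39%
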